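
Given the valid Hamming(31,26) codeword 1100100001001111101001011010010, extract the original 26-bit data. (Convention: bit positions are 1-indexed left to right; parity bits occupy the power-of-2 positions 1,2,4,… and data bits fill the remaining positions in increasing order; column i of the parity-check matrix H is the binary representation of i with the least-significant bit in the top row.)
Parity bits occupy power-of-2 positions; data bits are at positions {3,5,6,7,9,10,11,12,13,14,15,17,18,19,20,21,22,23,24,25,26,27,28,29,30,31} (1-indexed).
Extract: c[3]=0 c[5]=1 c[6]=0 c[7]=0 c[9]=0 c[10]=1 c[11]=0 c[12]=0 c[13]=1 c[14]=1 c[15]=1 c[17]=1 c[18]=0 c[19]=1 c[20]=0 c[21]=0 c[22]=1 c[23]=0 c[24]=1 c[25]=1 c[26]=0 c[27]=1 c[28]=0 c[29]=0 c[30]=1 c[31]=0
Data = 01000100111101001011010010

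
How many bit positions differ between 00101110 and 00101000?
XOR = 00000110, count of 1s = 2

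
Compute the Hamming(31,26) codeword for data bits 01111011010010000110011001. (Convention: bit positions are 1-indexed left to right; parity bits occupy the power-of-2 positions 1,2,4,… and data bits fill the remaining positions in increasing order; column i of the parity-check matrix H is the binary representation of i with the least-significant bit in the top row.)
Codeword c = d · G (mod 2), d = 01111011010010000110011001:
  c[0] = d·G[:,0] = (01111011010010000110011001)·(11011010101101010101010101) mod 2 = 0+1+0+1+1+0+1+0+0+0+0+0+0+0+0+0+0+1+0+0+0+1+0+0+0+1 mod 2 = 1
  c[1] = d·G[:,1] = (01111011010010000110011001)·(10110110011011001100110011) mod 2 = 0+0+1+1+0+0+1+0+0+1+0+0+1+0+0+0+0+1+0+0+0+1+0+0+0+1 mod 2 = 0
  c[2] = d·G[:,2] = (01111011010010000110011001)·(10000000000000000000000000) mod 2 = 0+0+0+0+0+0+0+0+0+0+0+0+0+0+0+0+0+0+0+0+0+0+0+0+0+0 mod 2 = 0
  c[3] = d·G[:,3] = (01111011010010000110011001)·(01110001111000111100001111) mod 2 = 0+1+1+1+0+0+0+1+0+1+0+0+0+0+0+0+0+1+0+0+0+0+1+0+0+1 mod 2 = 0
  c[4] = d·G[:,4] = (01111011010010000110011001)·(01000000000000000000000000) mod 2 = 0+1+0+0+0+0+0+0+0+0+0+0+0+0+0+0+0+0+0+0+0+0+0+0+0+0 mod 2 = 1
  c[5] = d·G[:,5] = (01111011010010000110011001)·(00100000000000000000000000) mod 2 = 0+0+1+0+0+0+0+0+0+0+0+0+0+0+0+0+0+0+0+0+0+0+0+0+0+0 mod 2 = 1
  c[6] = d·G[:,6] = (01111011010010000110011001)·(00010000000000000000000000) mod 2 = 0+0+0+1+0+0+0+0+0+0+0+0+0+0+0+0+0+0+0+0+0+0+0+0+0+0 mod 2 = 1
  c[7] = d·G[:,7] = (01111011010010000110011001)·(00001111111000000011111111) mod 2 = 0+0+0+0+1+0+1+1+0+1+0+0+0+0+0+0+0+0+1+0+0+1+1+0+0+1 mod 2 = 0
  c[8] = d·G[:,8] = (01111011010010000110011001)·(00001000000000000000000000) mod 2 = 0+0+0+0+1+0+0+0+0+0+0+0+0+0+0+0+0+0+0+0+0+0+0+0+0+0 mod 2 = 1
  c[9] = d·G[:,9] = (01111011010010000110011001)·(00000100000000000000000000) mod 2 = 0+0+0+0+0+0+0+0+0+0+0+0+0+0+0+0+0+0+0+0+0+0+0+0+0+0 mod 2 = 0
  c[10] = d·G[:,10] = (01111011010010000110011001)·(00000010000000000000000000) mod 2 = 0+0+0+0+0+0+1+0+0+0+0+0+0+0+0+0+0+0+0+0+0+0+0+0+0+0 mod 2 = 1
  c[11] = d·G[:,11] = (01111011010010000110011001)·(00000001000000000000000000) mod 2 = 0+0+0+0+0+0+0+1+0+0+0+0+0+0+0+0+0+0+0+0+0+0+0+0+0+0 mod 2 = 1
  c[12] = d·G[:,12] = (01111011010010000110011001)·(00000000100000000000000000) mod 2 = 0+0+0+0+0+0+0+0+0+0+0+0+0+0+0+0+0+0+0+0+0+0+0+0+0+0 mod 2 = 0
  c[13] = d·G[:,13] = (01111011010010000110011001)·(00000000010000000000000000) mod 2 = 0+0+0+0+0+0+0+0+0+1+0+0+0+0+0+0+0+0+0+0+0+0+0+0+0+0 mod 2 = 1
  c[14] = d·G[:,14] = (01111011010010000110011001)·(00000000001000000000000000) mod 2 = 0+0+0+0+0+0+0+0+0+0+0+0+0+0+0+0+0+0+0+0+0+0+0+0+0+0 mod 2 = 0
  c[15] = d·G[:,15] = (01111011010010000110011001)·(00000000000111111111111111) mod 2 = 0+0+0+0+0+0+0+0+0+0+0+0+1+0+0+0+0+1+1+0+0+1+1+0+0+1 mod 2 = 0
  c[16] = d·G[:,16] = (01111011010010000110011001)·(00000000000100000000000000) mod 2 = 0+0+0+0+0+0+0+0+0+0+0+0+0+0+0+0+0+0+0+0+0+0+0+0+0+0 mod 2 = 0
  c[17] = d·G[:,17] = (01111011010010000110011001)·(00000000000010000000000000) mod 2 = 0+0+0+0+0+0+0+0+0+0+0+0+1+0+0+0+0+0+0+0+0+0+0+0+0+0 mod 2 = 1
  c[18] = d·G[:,18] = (01111011010010000110011001)·(00000000000001000000000000) mod 2 = 0+0+0+0+0+0+0+0+0+0+0+0+0+0+0+0+0+0+0+0+0+0+0+0+0+0 mod 2 = 0
  c[19] = d·G[:,19] = (01111011010010000110011001)·(00000000000000100000000000) mod 2 = 0+0+0+0+0+0+0+0+0+0+0+0+0+0+0+0+0+0+0+0+0+0+0+0+0+0 mod 2 = 0
  c[20] = d·G[:,20] = (01111011010010000110011001)·(00000000000000010000000000) mod 2 = 0+0+0+0+0+0+0+0+0+0+0+0+0+0+0+0+0+0+0+0+0+0+0+0+0+0 mod 2 = 0
  c[21] = d·G[:,21] = (01111011010010000110011001)·(00000000000000001000000000) mod 2 = 0+0+0+0+0+0+0+0+0+0+0+0+0+0+0+0+0+0+0+0+0+0+0+0+0+0 mod 2 = 0
  c[22] = d·G[:,22] = (01111011010010000110011001)·(00000000000000000100000000) mod 2 = 0+0+0+0+0+0+0+0+0+0+0+0+0+0+0+0+0+1+0+0+0+0+0+0+0+0 mod 2 = 1
  c[23] = d·G[:,23] = (01111011010010000110011001)·(00000000000000000010000000) mod 2 = 0+0+0+0+0+0+0+0+0+0+0+0+0+0+0+0+0+0+1+0+0+0+0+0+0+0 mod 2 = 1
  c[24] = d·G[:,24] = (01111011010010000110011001)·(00000000000000000001000000) mod 2 = 0+0+0+0+0+0+0+0+0+0+0+0+0+0+0+0+0+0+0+0+0+0+0+0+0+0 mod 2 = 0
  c[25] = d·G[:,25] = (01111011010010000110011001)·(00000000000000000000100000) mod 2 = 0+0+0+0+0+0+0+0+0+0+0+0+0+0+0+0+0+0+0+0+0+0+0+0+0+0 mod 2 = 0
  c[26] = d·G[:,26] = (01111011010010000110011001)·(00000000000000000000010000) mod 2 = 0+0+0+0+0+0+0+0+0+0+0+0+0+0+0+0+0+0+0+0+0+1+0+0+0+0 mod 2 = 1
  c[27] = d·G[:,27] = (01111011010010000110011001)·(00000000000000000000001000) mod 2 = 0+0+0+0+0+0+0+0+0+0+0+0+0+0+0+0+0+0+0+0+0+0+1+0+0+0 mod 2 = 1
  c[28] = d·G[:,28] = (01111011010010000110011001)·(00000000000000000000000100) mod 2 = 0+0+0+0+0+0+0+0+0+0+0+0+0+0+0+0+0+0+0+0+0+0+0+0+0+0 mod 2 = 0
  c[29] = d·G[:,29] = (01111011010010000110011001)·(00000000000000000000000010) mod 2 = 0+0+0+0+0+0+0+0+0+0+0+0+0+0+0+0+0+0+0+0+0+0+0+0+0+0 mod 2 = 0
  c[30] = d·G[:,30] = (01111011010010000110011001)·(00000000000000000000000001) mod 2 = 0+0+0+0+0+0+0+0+0+0+0+0+0+0+0+0+0+0+0+0+0+0+0+0+0+1 mod 2 = 1
Codeword = 1000111010110100010000110011001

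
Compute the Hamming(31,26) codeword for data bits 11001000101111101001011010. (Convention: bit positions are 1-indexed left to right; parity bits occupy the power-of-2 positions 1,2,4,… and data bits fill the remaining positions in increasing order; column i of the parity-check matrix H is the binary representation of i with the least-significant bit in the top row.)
Codeword c = d · G (mod 2), d = 11001000101111101001011010:
  c[0] = d·G[:,0] = (11001000101111101001011010)·(11011010101101010101010101) mod 2 = 1+1+0+0+1+0+0+0+1+0+1+1+0+1+0+0+0+0+0+1+0+1+0+0+0+0 mod 2 = 1
  c[1] = d·G[:,1] = (11001000101111101001011010)·(10110110011011001100110011) mod 2 = 1+0+0+0+0+0+0+0+0+0+1+0+1+1+0+0+1+0+0+0+0+1+0+0+1+0 mod 2 = 1
  c[2] = d·G[:,2] = (11001000101111101001011010)·(10000000000000000000000000) mod 2 = 1+0+0+0+0+0+0+0+0+0+0+0+0+0+0+0+0+0+0+0+0+0+0+0+0+0 mod 2 = 1
  c[3] = d·G[:,3] = (11001000101111101001011010)·(01110001111000111100001111) mod 2 = 0+1+0+0+0+0+0+0+1+0+1+0+0+0+1+0+1+0+0+0+0+0+1+0+1+0 mod 2 = 1
  c[4] = d·G[:,4] = (11001000101111101001011010)·(01000000000000000000000000) mod 2 = 0+1+0+0+0+0+0+0+0+0+0+0+0+0+0+0+0+0+0+0+0+0+0+0+0+0 mod 2 = 1
  c[5] = d·G[:,5] = (11001000101111101001011010)·(00100000000000000000000000) mod 2 = 0+0+0+0+0+0+0+0+0+0+0+0+0+0+0+0+0+0+0+0+0+0+0+0+0+0 mod 2 = 0
  c[6] = d·G[:,6] = (11001000101111101001011010)·(00010000000000000000000000) mod 2 = 0+0+0+0+0+0+0+0+0+0+0+0+0+0+0+0+0+0+0+0+0+0+0+0+0+0 mod 2 = 0
  c[7] = d·G[:,7] = (11001000101111101001011010)·(00001111111000000011111111) mod 2 = 0+0+0+0+1+0+0+0+1+0+1+0+0+0+0+0+0+0+0+1+0+1+1+0+1+0 mod 2 = 1
  c[8] = d·G[:,8] = (11001000101111101001011010)·(00001000000000000000000000) mod 2 = 0+0+0+0+1+0+0+0+0+0+0+0+0+0+0+0+0+0+0+0+0+0+0+0+0+0 mod 2 = 1
  c[9] = d·G[:,9] = (11001000101111101001011010)·(00000100000000000000000000) mod 2 = 0+0+0+0+0+0+0+0+0+0+0+0+0+0+0+0+0+0+0+0+0+0+0+0+0+0 mod 2 = 0
  c[10] = d·G[:,10] = (11001000101111101001011010)·(00000010000000000000000000) mod 2 = 0+0+0+0+0+0+0+0+0+0+0+0+0+0+0+0+0+0+0+0+0+0+0+0+0+0 mod 2 = 0
  c[11] = d·G[:,11] = (11001000101111101001011010)·(00000001000000000000000000) mod 2 = 0+0+0+0+0+0+0+0+0+0+0+0+0+0+0+0+0+0+0+0+0+0+0+0+0+0 mod 2 = 0
  c[12] = d·G[:,12] = (11001000101111101001011010)·(00000000100000000000000000) mod 2 = 0+0+0+0+0+0+0+0+1+0+0+0+0+0+0+0+0+0+0+0+0+0+0+0+0+0 mod 2 = 1
  c[13] = d·G[:,13] = (11001000101111101001011010)·(00000000010000000000000000) mod 2 = 0+0+0+0+0+0+0+0+0+0+0+0+0+0+0+0+0+0+0+0+0+0+0+0+0+0 mod 2 = 0
  c[14] = d·G[:,14] = (11001000101111101001011010)·(00000000001000000000000000) mod 2 = 0+0+0+0+0+0+0+0+0+0+1+0+0+0+0+0+0+0+0+0+0+0+0+0+0+0 mod 2 = 1
  c[15] = d·G[:,15] = (11001000101111101001011010)·(00000000000111111111111111) mod 2 = 0+0+0+0+0+0+0+0+0+0+0+1+1+1+1+0+1+0+0+1+0+1+1+0+1+0 mod 2 = 1
  c[16] = d·G[:,16] = (11001000101111101001011010)·(00000000000100000000000000) mod 2 = 0+0+0+0+0+0+0+0+0+0+0+1+0+0+0+0+0+0+0+0+0+0+0+0+0+0 mod 2 = 1
  c[17] = d·G[:,17] = (11001000101111101001011010)·(00000000000010000000000000) mod 2 = 0+0+0+0+0+0+0+0+0+0+0+0+1+0+0+0+0+0+0+0+0+0+0+0+0+0 mod 2 = 1
  c[18] = d·G[:,18] = (11001000101111101001011010)·(00000000000001000000000000) mod 2 = 0+0+0+0+0+0+0+0+0+0+0+0+0+1+0+0+0+0+0+0+0+0+0+0+0+0 mod 2 = 1
  c[19] = d·G[:,19] = (11001000101111101001011010)·(00000000000000100000000000) mod 2 = 0+0+0+0+0+0+0+0+0+0+0+0+0+0+1+0+0+0+0+0+0+0+0+0+0+0 mod 2 = 1
  c[20] = d·G[:,20] = (11001000101111101001011010)·(00000000000000010000000000) mod 2 = 0+0+0+0+0+0+0+0+0+0+0+0+0+0+0+0+0+0+0+0+0+0+0+0+0+0 mod 2 = 0
  c[21] = d·G[:,21] = (11001000101111101001011010)·(00000000000000001000000000) mod 2 = 0+0+0+0+0+0+0+0+0+0+0+0+0+0+0+0+1+0+0+0+0+0+0+0+0+0 mod 2 = 1
  c[22] = d·G[:,22] = (11001000101111101001011010)·(00000000000000000100000000) mod 2 = 0+0+0+0+0+0+0+0+0+0+0+0+0+0+0+0+0+0+0+0+0+0+0+0+0+0 mod 2 = 0
  c[23] = d·G[:,23] = (11001000101111101001011010)·(00000000000000000010000000) mod 2 = 0+0+0+0+0+0+0+0+0+0+0+0+0+0+0+0+0+0+0+0+0+0+0+0+0+0 mod 2 = 0
  c[24] = d·G[:,24] = (11001000101111101001011010)·(00000000000000000001000000) mod 2 = 0+0+0+0+0+0+0+0+0+0+0+0+0+0+0+0+0+0+0+1+0+0+0+0+0+0 mod 2 = 1
  c[25] = d·G[:,25] = (11001000101111101001011010)·(00000000000000000000100000) mod 2 = 0+0+0+0+0+0+0+0+0+0+0+0+0+0+0+0+0+0+0+0+0+0+0+0+0+0 mod 2 = 0
  c[26] = d·G[:,26] = (11001000101111101001011010)·(00000000000000000000010000) mod 2 = 0+0+0+0+0+0+0+0+0+0+0+0+0+0+0+0+0+0+0+0+0+1+0+0+0+0 mod 2 = 1
  c[27] = d·G[:,27] = (11001000101111101001011010)·(00000000000000000000001000) mod 2 = 0+0+0+0+0+0+0+0+0+0+0+0+0+0+0+0+0+0+0+0+0+0+1+0+0+0 mod 2 = 1
  c[28] = d·G[:,28] = (11001000101111101001011010)·(00000000000000000000000100) mod 2 = 0+0+0+0+0+0+0+0+0+0+0+0+0+0+0+0+0+0+0+0+0+0+0+0+0+0 mod 2 = 0
  c[29] = d·G[:,29] = (11001000101111101001011010)·(00000000000000000000000010) mod 2 = 0+0+0+0+0+0+0+0+0+0+0+0+0+0+0+0+0+0+0+0+0+0+0+0+1+0 mod 2 = 1
  c[30] = d·G[:,30] = (11001000101111101001011010)·(00000000000000000000000001) mod 2 = 0+0+0+0+0+0+0+0+0+0+0+0+0+0+0+0+0+0+0+0+0+0+0+0+0+0 mod 2 = 0
Codeword = 1111100110001011111101001011010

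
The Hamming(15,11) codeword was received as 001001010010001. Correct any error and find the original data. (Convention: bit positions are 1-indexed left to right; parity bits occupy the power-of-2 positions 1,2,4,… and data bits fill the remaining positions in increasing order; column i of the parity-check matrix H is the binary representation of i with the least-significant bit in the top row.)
Syndrome s = H · r^T (mod 2), r = 001001010010001:
  s[0] = (101010101010101)·(001001010010001) mod 2 = 0+0+1+0+0+0+0+0+0+0+1+0+0+0+1 mod 2 = 1
  s[1] = (011001100110011)·(001001010010001) mod 2 = 0+0+1+0+0+1+0+0+0+0+1+0+0+0+1 mod 2 = 0
  s[2] = (000111100001111)·(001001010010001) mod 2 = 0+0+0+0+0+1+0+0+0+0+0+0+0+0+1 mod 2 = 0
  s[3] = (000000011111111)·(001001010010001) mod 2 = 0+0+0+0+0+0+0+1+0+0+1+0+0+0+1 mod 2 = 1
Syndrome = 1001
Column 9 of H equals this syndrome → error at bit 9 (1-indexed).
Flip bit 9: 001001010010001 → 001001011010001
Extract data bits at positions {3,5,6,7,9,10,11,12,13,14,15}: 10101010001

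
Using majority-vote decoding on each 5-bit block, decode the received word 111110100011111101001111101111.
Split into 5-bit blocks and majority-vote each:
  block 1 = 11111: 5 ones, 0 zeros → 1
  block 2 = 01000: 1 ones, 4 zeros → 0
  block 3 = 11111: 5 ones, 0 zeros → 1
  block 4 = 10100: 2 ones, 3 zeros → 0
  block 5 = 11111: 5 ones, 0 zeros → 1
  block 6 = 01111: 4 ones, 1 zeros → 1
Decoded = 101011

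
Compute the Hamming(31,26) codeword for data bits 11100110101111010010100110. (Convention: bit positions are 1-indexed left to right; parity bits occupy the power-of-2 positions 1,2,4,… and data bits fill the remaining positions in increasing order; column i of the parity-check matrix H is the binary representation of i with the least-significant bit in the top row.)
Codeword c = d · G (mod 2), d = 11100110101111010010100110:
  c[0] = d·G[:,0] = (11100110101111010010100110)·(11011010101101010101010101) mod 2 = 1+1+0+0+0+0+1+0+1+0+1+1+0+1+0+1+0+0+0+0+0+0+0+1+0+0 mod 2 = 1
  c[1] = d·G[:,1] = (11100110101111010010100110)·(10110110011011001100110011) mod 2 = 1+0+1+0+0+1+1+0+0+0+1+0+1+1+0+0+0+0+0+0+1+0+0+0+1+0 mod 2 = 1
  c[2] = d·G[:,2] = (11100110101111010010100110)·(10000000000000000000000000) mod 2 = 1+0+0+0+0+0+0+0+0+0+0+0+0+0+0+0+0+0+0+0+0+0+0+0+0+0 mod 2 = 1
  c[3] = d·G[:,3] = (11100110101111010010100110)·(01110001111000111100001111) mod 2 = 0+1+1+0+0+0+0+0+1+0+1+0+0+0+0+1+0+0+0+0+0+0+0+1+1+0 mod 2 = 1
  c[4] = d·G[:,4] = (11100110101111010010100110)·(01000000000000000000000000) mod 2 = 0+1+0+0+0+0+0+0+0+0+0+0+0+0+0+0+0+0+0+0+0+0+0+0+0+0 mod 2 = 1
  c[5] = d·G[:,5] = (11100110101111010010100110)·(00100000000000000000000000) mod 2 = 0+0+1+0+0+0+0+0+0+0+0+0+0+0+0+0+0+0+0+0+0+0+0+0+0+0 mod 2 = 1
  c[6] = d·G[:,6] = (11100110101111010010100110)·(00010000000000000000000000) mod 2 = 0+0+0+0+0+0+0+0+0+0+0+0+0+0+0+0+0+0+0+0+0+0+0+0+0+0 mod 2 = 0
  c[7] = d·G[:,7] = (11100110101111010010100110)·(00001111111000000011111111) mod 2 = 0+0+0+0+0+1+1+0+1+0+1+0+0+0+0+0+0+0+1+0+1+0+0+1+1+0 mod 2 = 0
  c[8] = d·G[:,8] = (11100110101111010010100110)·(00001000000000000000000000) mod 2 = 0+0+0+0+0+0+0+0+0+0+0+0+0+0+0+0+0+0+0+0+0+0+0+0+0+0 mod 2 = 0
  c[9] = d·G[:,9] = (11100110101111010010100110)·(00000100000000000000000000) mod 2 = 0+0+0+0+0+1+0+0+0+0+0+0+0+0+0+0+0+0+0+0+0+0+0+0+0+0 mod 2 = 1
  c[10] = d·G[:,10] = (11100110101111010010100110)·(00000010000000000000000000) mod 2 = 0+0+0+0+0+0+1+0+0+0+0+0+0+0+0+0+0+0+0+0+0+0+0+0+0+0 mod 2 = 1
  c[11] = d·G[:,11] = (11100110101111010010100110)·(00000001000000000000000000) mod 2 = 0+0+0+0+0+0+0+0+0+0+0+0+0+0+0+0+0+0+0+0+0+0+0+0+0+0 mod 2 = 0
  c[12] = d·G[:,12] = (11100110101111010010100110)·(00000000100000000000000000) mod 2 = 0+0+0+0+0+0+0+0+1+0+0+0+0+0+0+0+0+0+0+0+0+0+0+0+0+0 mod 2 = 1
  c[13] = d·G[:,13] = (11100110101111010010100110)·(00000000010000000000000000) mod 2 = 0+0+0+0+0+0+0+0+0+0+0+0+0+0+0+0+0+0+0+0+0+0+0+0+0+0 mod 2 = 0
  c[14] = d·G[:,14] = (11100110101111010010100110)·(00000000001000000000000000) mod 2 = 0+0+0+0+0+0+0+0+0+0+1+0+0+0+0+0+0+0+0+0+0+0+0+0+0+0 mod 2 = 1
  c[15] = d·G[:,15] = (11100110101111010010100110)·(00000000000111111111111111) mod 2 = 0+0+0+0+0+0+0+0+0+0+0+1+1+1+0+1+0+0+1+0+1+0+0+1+1+0 mod 2 = 0
  c[16] = d·G[:,16] = (11100110101111010010100110)·(00000000000100000000000000) mod 2 = 0+0+0+0+0+0+0+0+0+0+0+1+0+0+0+0+0+0+0+0+0+0+0+0+0+0 mod 2 = 1
  c[17] = d·G[:,17] = (11100110101111010010100110)·(00000000000010000000000000) mod 2 = 0+0+0+0+0+0+0+0+0+0+0+0+1+0+0+0+0+0+0+0+0+0+0+0+0+0 mod 2 = 1
  c[18] = d·G[:,18] = (11100110101111010010100110)·(00000000000001000000000000) mod 2 = 0+0+0+0+0+0+0+0+0+0+0+0+0+1+0+0+0+0+0+0+0+0+0+0+0+0 mod 2 = 1
  c[19] = d·G[:,19] = (11100110101111010010100110)·(00000000000000100000000000) mod 2 = 0+0+0+0+0+0+0+0+0+0+0+0+0+0+0+0+0+0+0+0+0+0+0+0+0+0 mod 2 = 0
  c[20] = d·G[:,20] = (11100110101111010010100110)·(00000000000000010000000000) mod 2 = 0+0+0+0+0+0+0+0+0+0+0+0+0+0+0+1+0+0+0+0+0+0+0+0+0+0 mod 2 = 1
  c[21] = d·G[:,21] = (11100110101111010010100110)·(00000000000000001000000000) mod 2 = 0+0+0+0+0+0+0+0+0+0+0+0+0+0+0+0+0+0+0+0+0+0+0+0+0+0 mod 2 = 0
  c[22] = d·G[:,22] = (11100110101111010010100110)·(00000000000000000100000000) mod 2 = 0+0+0+0+0+0+0+0+0+0+0+0+0+0+0+0+0+0+0+0+0+0+0+0+0+0 mod 2 = 0
  c[23] = d·G[:,23] = (11100110101111010010100110)·(00000000000000000010000000) mod 2 = 0+0+0+0+0+0+0+0+0+0+0+0+0+0+0+0+0+0+1+0+0+0+0+0+0+0 mod 2 = 1
  c[24] = d·G[:,24] = (11100110101111010010100110)·(00000000000000000001000000) mod 2 = 0+0+0+0+0+0+0+0+0+0+0+0+0+0+0+0+0+0+0+0+0+0+0+0+0+0 mod 2 = 0
  c[25] = d·G[:,25] = (11100110101111010010100110)·(00000000000000000000100000) mod 2 = 0+0+0+0+0+0+0+0+0+0+0+0+0+0+0+0+0+0+0+0+1+0+0+0+0+0 mod 2 = 1
  c[26] = d·G[:,26] = (11100110101111010010100110)·(00000000000000000000010000) mod 2 = 0+0+0+0+0+0+0+0+0+0+0+0+0+0+0+0+0+0+0+0+0+0+0+0+0+0 mod 2 = 0
  c[27] = d·G[:,27] = (11100110101111010010100110)·(00000000000000000000001000) mod 2 = 0+0+0+0+0+0+0+0+0+0+0+0+0+0+0+0+0+0+0+0+0+0+0+0+0+0 mod 2 = 0
  c[28] = d·G[:,28] = (11100110101111010010100110)·(00000000000000000000000100) mod 2 = 0+0+0+0+0+0+0+0+0+0+0+0+0+0+0+0+0+0+0+0+0+0+0+1+0+0 mod 2 = 1
  c[29] = d·G[:,29] = (11100110101111010010100110)·(00000000000000000000000010) mod 2 = 0+0+0+0+0+0+0+0+0+0+0+0+0+0+0+0+0+0+0+0+0+0+0+0+1+0 mod 2 = 1
  c[30] = d·G[:,30] = (11100110101111010010100110)·(00000000000000000000000001) mod 2 = 0+0+0+0+0+0+0+0+0+0+0+0+0+0+0+0+0+0+0+0+0+0+0+0+0+0 mod 2 = 0
Codeword = 1111110001101010111010010100110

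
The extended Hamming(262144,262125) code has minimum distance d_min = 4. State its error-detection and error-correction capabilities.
Detection only: up to d_min − 1 = 3 errors.
Correction: up to ⌊(d_min − 1)/2⌋ = ⌊3/2⌋ = 1 errors.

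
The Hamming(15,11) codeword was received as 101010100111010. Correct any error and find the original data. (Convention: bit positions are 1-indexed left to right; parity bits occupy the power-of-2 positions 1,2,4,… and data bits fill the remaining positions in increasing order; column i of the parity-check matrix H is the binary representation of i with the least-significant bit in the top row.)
Syndrome s = H · r^T (mod 2), r = 101010100111010:
  s[0] = (101010101010101)·(101010100111010) mod 2 = 1+0+1+0+1+0+1+0+0+0+1+0+0+0+0 mod 2 = 1
  s[1] = (011001100110011)·(101010100111010) mod 2 = 0+0+1+0+0+0+1+0+0+1+1+0+0+1+0 mod 2 = 1
  s[2] = (000111100001111)·(101010100111010) mod 2 = 0+0+0+0+1+0+1+0+0+0+0+1+0+1+0 mod 2 = 0
  s[3] = (000000011111111)·(101010100111010) mod 2 = 0+0+0+0+0+0+0+0+0+1+1+1+0+1+0 mod 2 = 0
Syndrome = 1100
Column 3 of H equals this syndrome → error at bit 3 (1-indexed).
Flip bit 3: 101010100111010 → 100010100111010
Extract data bits at positions {3,5,6,7,9,10,11,12,13,14,15}: 01010111010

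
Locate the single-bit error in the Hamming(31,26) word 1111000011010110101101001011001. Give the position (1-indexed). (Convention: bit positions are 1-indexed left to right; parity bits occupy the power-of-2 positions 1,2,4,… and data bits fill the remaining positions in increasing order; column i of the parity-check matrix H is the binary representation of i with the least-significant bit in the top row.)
Syndrome s = H · r^T (mod 2), r = 1111000011010110101101001011001:
  s[0] = (1010101010101010101010101010101)·(1111000011010110101101001011001) mod 2 = 1+0+1+0+0+0+0+0+1+0+0+0+0+0+1+0+1+0+1+0+0+0+0+0+1+0+1+0+0+0+1 mod 2 = 1
  s[1] = (0110011001100110011001100110011)·(1111000011010110101101001011001) mod 2 = 0+1+1+0+0+0+0+0+0+1+0+0+0+1+1+0+0+0+1+0+0+1+0+0+0+0+1+0+0+0+1 mod 2 = 1
  s[2] = (0001111000011110000111100001111)·(1111000011010110101101001011001) mod 2 = 0+0+0+1+0+0+0+0+0+0+0+1+0+1+1+0+0+0+0+1+0+1+0+0+0+0+0+1+0+0+1 mod 2 = 0
  s[3] = (0000000111111110000000011111111)·(1111000011010110101101001011001) mod 2 = 0+0+0+0+0+0+0+0+1+1+0+1+0+1+1+0+0+0+0+0+0+0+0+0+1+0+1+1+0+0+1 mod 2 = 1
  s[4] = (0000000000000001111111111111111)·(1111000011010110101101001011001) mod 2 = 0+0+0+0+0+0+0+0+0+0+0+0+0+0+0+0+1+0+1+1+0+1+0+0+1+0+1+1+0+0+1 mod 2 = 0
Syndrome = 11010
Column i of H is the binary representation of i, so the syndrome is the binary index of the flipped bit.
Read s = 11010 with s[0] as LSB: 1·2^0 + 1·2^1 + 0·2^2 + 1·2^3 + 0·2^4 = 11.
Error is at bit position 11.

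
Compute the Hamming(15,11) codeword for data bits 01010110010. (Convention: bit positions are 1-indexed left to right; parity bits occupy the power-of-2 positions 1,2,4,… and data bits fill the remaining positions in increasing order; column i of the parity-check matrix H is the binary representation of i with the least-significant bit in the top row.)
Codeword c = d · G (mod 2), d = 01010110010:
  c[0] = d·G[:,0] = (01010110010)·(11011010101) mod 2 = 0+1+0+1+0+0+1+0+0+0+0 mod 2 = 1
  c[1] = d·G[:,1] = (01010110010)·(10110110011) mod 2 = 0+0+0+1+0+1+1+0+0+1+0 mod 2 = 0
  c[2] = d·G[:,2] = (01010110010)·(10000000000) mod 2 = 0+0+0+0+0+0+0+0+0+0+0 mod 2 = 0
  c[3] = d·G[:,3] = (01010110010)·(01110001111) mod 2 = 0+1+0+1+0+0+0+0+0+1+0 mod 2 = 1
  c[4] = d·G[:,4] = (01010110010)·(01000000000) mod 2 = 0+1+0+0+0+0+0+0+0+0+0 mod 2 = 1
  c[5] = d·G[:,5] = (01010110010)·(00100000000) mod 2 = 0+0+0+0+0+0+0+0+0+0+0 mod 2 = 0
  c[6] = d·G[:,6] = (01010110010)·(00010000000) mod 2 = 0+0+0+1+0+0+0+0+0+0+0 mod 2 = 1
  c[7] = d·G[:,7] = (01010110010)·(00001111111) mod 2 = 0+0+0+0+0+1+1+0+0+1+0 mod 2 = 1
  c[8] = d·G[:,8] = (01010110010)·(00001000000) mod 2 = 0+0+0+0+0+0+0+0+0+0+0 mod 2 = 0
  c[9] = d·G[:,9] = (01010110010)·(00000100000) mod 2 = 0+0+0+0+0+1+0+0+0+0+0 mod 2 = 1
  c[10] = d·G[:,10] = (01010110010)·(00000010000) mod 2 = 0+0+0+0+0+0+1+0+0+0+0 mod 2 = 1
  c[11] = d·G[:,11] = (01010110010)·(00000001000) mod 2 = 0+0+0+0+0+0+0+0+0+0+0 mod 2 = 0
  c[12] = d·G[:,12] = (01010110010)·(00000000100) mod 2 = 0+0+0+0+0+0+0+0+0+0+0 mod 2 = 0
  c[13] = d·G[:,13] = (01010110010)·(00000000010) mod 2 = 0+0+0+0+0+0+0+0+0+1+0 mod 2 = 1
  c[14] = d·G[:,14] = (01010110010)·(00000000001) mod 2 = 0+0+0+0+0+0+0+0+0+0+0 mod 2 = 0
Codeword = 100110110110010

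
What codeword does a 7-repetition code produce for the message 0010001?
Repeat each bit 7× and concatenate:
0→0000000  0→0000000  1→1111111  0→0000000  0→0000000  0→0000000  1→1111111
Codeword = 0000000000000011111110000000000000000000001111111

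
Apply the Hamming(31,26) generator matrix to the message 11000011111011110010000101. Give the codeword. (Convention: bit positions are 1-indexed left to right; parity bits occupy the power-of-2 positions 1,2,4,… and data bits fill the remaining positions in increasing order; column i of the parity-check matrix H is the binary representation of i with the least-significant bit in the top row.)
Codeword c = d · G (mod 2), d = 11000011111011110010000101:
  c[0] = d·G[:,0] = (11000011111011110010000101)·(11011010101101010101010101) mod 2 = 1+1+0+0+0+0+1+0+1+0+1+0+0+1+0+1+0+0+0+0+0+0+0+1+0+1 mod 2 = 1
  c[1] = d·G[:,1] = (11000011111011110010000101)·(10110110011011001100110011) mod 2 = 1+0+0+0+0+0+1+0+0+1+1+0+1+1+0+0+0+0+0+0+0+0+0+0+0+1 mod 2 = 1
  c[2] = d·G[:,2] = (11000011111011110010000101)·(10000000000000000000000000) mod 2 = 1+0+0+0+0+0+0+0+0+0+0+0+0+0+0+0+0+0+0+0+0+0+0+0+0+0 mod 2 = 1
  c[3] = d·G[:,3] = (11000011111011110010000101)·(01110001111000111100001111) mod 2 = 0+1+0+0+0+0+0+1+1+1+1+0+0+0+1+1+0+0+0+0+0+0+0+1+0+1 mod 2 = 1
  c[4] = d·G[:,4] = (11000011111011110010000101)·(01000000000000000000000000) mod 2 = 0+1+0+0+0+0+0+0+0+0+0+0+0+0+0+0+0+0+0+0+0+0+0+0+0+0 mod 2 = 1
  c[5] = d·G[:,5] = (11000011111011110010000101)·(00100000000000000000000000) mod 2 = 0+0+0+0+0+0+0+0+0+0+0+0+0+0+0+0+0+0+0+0+0+0+0+0+0+0 mod 2 = 0
  c[6] = d·G[:,6] = (11000011111011110010000101)·(00010000000000000000000000) mod 2 = 0+0+0+0+0+0+0+0+0+0+0+0+0+0+0+0+0+0+0+0+0+0+0+0+0+0 mod 2 = 0
  c[7] = d·G[:,7] = (11000011111011110010000101)·(00001111111000000011111111) mod 2 = 0+0+0+0+0+0+1+1+1+1+1+0+0+0+0+0+0+0+1+0+0+0+0+1+0+1 mod 2 = 0
  c[8] = d·G[:,8] = (11000011111011110010000101)·(00001000000000000000000000) mod 2 = 0+0+0+0+0+0+0+0+0+0+0+0+0+0+0+0+0+0+0+0+0+0+0+0+0+0 mod 2 = 0
  c[9] = d·G[:,9] = (11000011111011110010000101)·(00000100000000000000000000) mod 2 = 0+0+0+0+0+0+0+0+0+0+0+0+0+0+0+0+0+0+0+0+0+0+0+0+0+0 mod 2 = 0
  c[10] = d·G[:,10] = (11000011111011110010000101)·(00000010000000000000000000) mod 2 = 0+0+0+0+0+0+1+0+0+0+0+0+0+0+0+0+0+0+0+0+0+0+0+0+0+0 mod 2 = 1
  c[11] = d·G[:,11] = (11000011111011110010000101)·(00000001000000000000000000) mod 2 = 0+0+0+0+0+0+0+1+0+0+0+0+0+0+0+0+0+0+0+0+0+0+0+0+0+0 mod 2 = 1
  c[12] = d·G[:,12] = (11000011111011110010000101)·(00000000100000000000000000) mod 2 = 0+0+0+0+0+0+0+0+1+0+0+0+0+0+0+0+0+0+0+0+0+0+0+0+0+0 mod 2 = 1
  c[13] = d·G[:,13] = (11000011111011110010000101)·(00000000010000000000000000) mod 2 = 0+0+0+0+0+0+0+0+0+1+0+0+0+0+0+0+0+0+0+0+0+0+0+0+0+0 mod 2 = 1
  c[14] = d·G[:,14] = (11000011111011110010000101)·(00000000001000000000000000) mod 2 = 0+0+0+0+0+0+0+0+0+0+1+0+0+0+0+0+0+0+0+0+0+0+0+0+0+0 mod 2 = 1
  c[15] = d·G[:,15] = (11000011111011110010000101)·(00000000000111111111111111) mod 2 = 0+0+0+0+0+0+0+0+0+0+0+0+1+1+1+1+0+0+1+0+0+0+0+1+0+1 mod 2 = 1
  c[16] = d·G[:,16] = (11000011111011110010000101)·(00000000000100000000000000) mod 2 = 0+0+0+0+0+0+0+0+0+0+0+0+0+0+0+0+0+0+0+0+0+0+0+0+0+0 mod 2 = 0
  c[17] = d·G[:,17] = (11000011111011110010000101)·(00000000000010000000000000) mod 2 = 0+0+0+0+0+0+0+0+0+0+0+0+1+0+0+0+0+0+0+0+0+0+0+0+0+0 mod 2 = 1
  c[18] = d·G[:,18] = (11000011111011110010000101)·(00000000000001000000000000) mod 2 = 0+0+0+0+0+0+0+0+0+0+0+0+0+1+0+0+0+0+0+0+0+0+0+0+0+0 mod 2 = 1
  c[19] = d·G[:,19] = (11000011111011110010000101)·(00000000000000100000000000) mod 2 = 0+0+0+0+0+0+0+0+0+0+0+0+0+0+1+0+0+0+0+0+0+0+0+0+0+0 mod 2 = 1
  c[20] = d·G[:,20] = (11000011111011110010000101)·(00000000000000010000000000) mod 2 = 0+0+0+0+0+0+0+0+0+0+0+0+0+0+0+1+0+0+0+0+0+0+0+0+0+0 mod 2 = 1
  c[21] = d·G[:,21] = (11000011111011110010000101)·(00000000000000001000000000) mod 2 = 0+0+0+0+0+0+0+0+0+0+0+0+0+0+0+0+0+0+0+0+0+0+0+0+0+0 mod 2 = 0
  c[22] = d·G[:,22] = (11000011111011110010000101)·(00000000000000000100000000) mod 2 = 0+0+0+0+0+0+0+0+0+0+0+0+0+0+0+0+0+0+0+0+0+0+0+0+0+0 mod 2 = 0
  c[23] = d·G[:,23] = (11000011111011110010000101)·(00000000000000000010000000) mod 2 = 0+0+0+0+0+0+0+0+0+0+0+0+0+0+0+0+0+0+1+0+0+0+0+0+0+0 mod 2 = 1
  c[24] = d·G[:,24] = (11000011111011110010000101)·(00000000000000000001000000) mod 2 = 0+0+0+0+0+0+0+0+0+0+0+0+0+0+0+0+0+0+0+0+0+0+0+0+0+0 mod 2 = 0
  c[25] = d·G[:,25] = (11000011111011110010000101)·(00000000000000000000100000) mod 2 = 0+0+0+0+0+0+0+0+0+0+0+0+0+0+0+0+0+0+0+0+0+0+0+0+0+0 mod 2 = 0
  c[26] = d·G[:,26] = (11000011111011110010000101)·(00000000000000000000010000) mod 2 = 0+0+0+0+0+0+0+0+0+0+0+0+0+0+0+0+0+0+0+0+0+0+0+0+0+0 mod 2 = 0
  c[27] = d·G[:,27] = (11000011111011110010000101)·(00000000000000000000001000) mod 2 = 0+0+0+0+0+0+0+0+0+0+0+0+0+0+0+0+0+0+0+0+0+0+0+0+0+0 mod 2 = 0
  c[28] = d·G[:,28] = (11000011111011110010000101)·(00000000000000000000000100) mod 2 = 0+0+0+0+0+0+0+0+0+0+0+0+0+0+0+0+0+0+0+0+0+0+0+1+0+0 mod 2 = 1
  c[29] = d·G[:,29] = (11000011111011110010000101)·(00000000000000000000000010) mod 2 = 0+0+0+0+0+0+0+0+0+0+0+0+0+0+0+0+0+0+0+0+0+0+0+0+0+0 mod 2 = 0
  c[30] = d·G[:,30] = (11000011111011110010000101)·(00000000000000000000000001) mod 2 = 0+0+0+0+0+0+0+0+0+0+0+0+0+0+0+0+0+0+0+0+0+0+0+0+0+1 mod 2 = 1
Codeword = 1111100000111111011110010000101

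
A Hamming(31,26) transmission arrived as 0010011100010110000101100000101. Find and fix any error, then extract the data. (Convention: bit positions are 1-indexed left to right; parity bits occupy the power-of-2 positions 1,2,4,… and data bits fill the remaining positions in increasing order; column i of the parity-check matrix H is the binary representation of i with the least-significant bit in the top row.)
Syndrome s = H · r^T (mod 2), r = 0010011100010110000101100000101:
  s[0] = (1010101010101010101010101010101)·(0010011100010110000101100000101) mod 2 = 0+0+1+0+0+0+1+0+0+0+0+0+0+0+1+0+0+0+0+0+0+0+1+0+0+0+0+0+1+0+1 mod 2 = 0
  s[1] = (0110011001100110011001100110011)·(0010011100010110000101100000101) mod 2 = 0+0+1+0+0+1+1+0+0+0+0+0+0+1+1+0+0+0+0+0+0+1+1+0+0+0+0+0+0+0+1 mod 2 = 0
  s[2] = (0001111000011110000111100001111)·(0010011100010110000101100000101) mod 2 = 0+0+0+0+0+1+1+0+0+0+0+1+0+1+1+0+0+0+0+1+0+1+1+0+0+0+0+0+1+0+1 mod 2 = 0
  s[3] = (0000000111111110000000011111111)·(0010011100010110000101100000101) mod 2 = 0+0+0+0+0+0+0+1+0+0+0+1+0+1+1+0+0+0+0+0+0+0+0+0+0+0+0+0+1+0+1 mod 2 = 0
  s[4] = (0000000000000001111111111111111)·(0010011100010110000101100000101) mod 2 = 0+0+0+0+0+0+0+0+0+0+0+0+0+0+0+0+0+0+0+1+0+1+1+0+0+0+0+0+1+0+1 mod 2 = 1
Syndrome = 00001
Column 16 of H equals this syndrome → error at bit 16 (1-indexed).
Flip bit 16: 0010011100010110000101100000101 → 0010011100010111000101100000101
Extract data bits at positions {3,5,6,7,9,10,11,12,13,14,15,17,18,19,20,21,22,23,24,25,26,27,28,29,30,31}: 10110001011000101100000101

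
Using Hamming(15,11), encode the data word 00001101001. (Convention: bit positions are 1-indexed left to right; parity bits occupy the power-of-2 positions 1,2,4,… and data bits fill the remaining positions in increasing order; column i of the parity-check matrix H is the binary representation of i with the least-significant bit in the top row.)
Codeword c = d · G (mod 2), d = 00001101001:
  c[0] = d·G[:,0] = (00001101001)·(11011010101) mod 2 = 0+0+0+0+1+0+0+0+0+0+1 mod 2 = 0
  c[1] = d·G[:,1] = (00001101001)·(10110110011) mod 2 = 0+0+0+0+0+1+0+0+0+0+1 mod 2 = 0
  c[2] = d·G[:,2] = (00001101001)·(10000000000) mod 2 = 0+0+0+0+0+0+0+0+0+0+0 mod 2 = 0
  c[3] = d·G[:,3] = (00001101001)·(01110001111) mod 2 = 0+0+0+0+0+0+0+1+0+0+1 mod 2 = 0
  c[4] = d·G[:,4] = (00001101001)·(01000000000) mod 2 = 0+0+0+0+0+0+0+0+0+0+0 mod 2 = 0
  c[5] = d·G[:,5] = (00001101001)·(00100000000) mod 2 = 0+0+0+0+0+0+0+0+0+0+0 mod 2 = 0
  c[6] = d·G[:,6] = (00001101001)·(00010000000) mod 2 = 0+0+0+0+0+0+0+0+0+0+0 mod 2 = 0
  c[7] = d·G[:,7] = (00001101001)·(00001111111) mod 2 = 0+0+0+0+1+1+0+1+0+0+1 mod 2 = 0
  c[8] = d·G[:,8] = (00001101001)·(00001000000) mod 2 = 0+0+0+0+1+0+0+0+0+0+0 mod 2 = 1
  c[9] = d·G[:,9] = (00001101001)·(00000100000) mod 2 = 0+0+0+0+0+1+0+0+0+0+0 mod 2 = 1
  c[10] = d·G[:,10] = (00001101001)·(00000010000) mod 2 = 0+0+0+0+0+0+0+0+0+0+0 mod 2 = 0
  c[11] = d·G[:,11] = (00001101001)·(00000001000) mod 2 = 0+0+0+0+0+0+0+1+0+0+0 mod 2 = 1
  c[12] = d·G[:,12] = (00001101001)·(00000000100) mod 2 = 0+0+0+0+0+0+0+0+0+0+0 mod 2 = 0
  c[13] = d·G[:,13] = (00001101001)·(00000000010) mod 2 = 0+0+0+0+0+0+0+0+0+0+0 mod 2 = 0
  c[14] = d·G[:,14] = (00001101001)·(00000000001) mod 2 = 0+0+0+0+0+0+0+0+0+0+1 mod 2 = 1
Codeword = 000000001101001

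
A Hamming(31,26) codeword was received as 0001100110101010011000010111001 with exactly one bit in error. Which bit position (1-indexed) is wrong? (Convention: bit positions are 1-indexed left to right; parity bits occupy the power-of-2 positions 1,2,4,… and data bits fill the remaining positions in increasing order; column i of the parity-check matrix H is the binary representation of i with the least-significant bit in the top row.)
Syndrome s = H · r^T (mod 2), r = 0001100110101010011000010111001:
  s[0] = (1010101010101010101010101010101)·(0001100110101010011000010111001) mod 2 = 0+0+0+0+1+0+0+0+1+0+1+0+1+0+1+0+0+0+1+0+0+0+0+0+0+0+1+0+0+0+1 mod 2 = 0
  s[1] = (0110011001100110011001100110011)·(0001100110101010011000010111001) mod 2 = 0+0+0+0+0+0+0+0+0+0+1+0+0+0+1+0+0+1+1+0+0+0+0+0+0+1+1+0+0+0+1 mod 2 = 1
  s[2] = (0001111000011110000111100001111)·(0001100110101010011000010111001) mod 2 = 0+0+0+1+1+0+0+0+0+0+0+0+1+0+1+0+0+0+0+0+0+0+0+0+0+0+0+1+0+0+1 mod 2 = 0
  s[3] = (0000000111111110000000011111111)·(0001100110101010011000010111001) mod 2 = 0+0+0+0+0+0+0+1+1+0+1+0+1+0+1+0+0+0+0+0+0+0+0+1+0+1+1+1+0+0+1 mod 2 = 0
  s[4] = (0000000000000001111111111111111)·(0001100110101010011000010111001) mod 2 = 0+0+0+0+0+0+0+0+0+0+0+0+0+0+0+0+0+1+1+0+0+0+0+1+0+1+1+1+0+0+1 mod 2 = 1
Syndrome = 01001
Column i of H is the binary representation of i, so the syndrome is the binary index of the flipped bit.
Read s = 01001 with s[0] as LSB: 0·2^0 + 1·2^1 + 0·2^2 + 0·2^3 + 1·2^4 = 18.
Error is at bit position 18.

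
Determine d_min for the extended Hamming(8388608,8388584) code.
d_min = 4 (adding an overall parity bit to Hamming(8388607,8388584) raises d_min from 3 to 4).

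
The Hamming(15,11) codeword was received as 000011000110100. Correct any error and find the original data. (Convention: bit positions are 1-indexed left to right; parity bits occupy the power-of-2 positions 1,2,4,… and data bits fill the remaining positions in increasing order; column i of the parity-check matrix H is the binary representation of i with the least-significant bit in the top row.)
Syndrome s = H · r^T (mod 2), r = 000011000110100:
  s[0] = (101010101010101)·(000011000110100) mod 2 = 0+0+0+0+1+0+0+0+0+0+1+0+1+0+0 mod 2 = 1
  s[1] = (011001100110011)·(000011000110100) mod 2 = 0+0+0+0+0+1+0+0+0+1+1+0+0+0+0 mod 2 = 1
  s[2] = (000111100001111)·(000011000110100) mod 2 = 0+0+0+0+1+1+0+0+0+0+0+0+1+0+0 mod 2 = 1
  s[3] = (000000011111111)·(000011000110100) mod 2 = 0+0+0+0+0+0+0+0+0+1+1+0+1+0+0 mod 2 = 1
Syndrome = 1111
Column 15 of H equals this syndrome → error at bit 15 (1-indexed).
Flip bit 15: 000011000110100 → 000011000110101
Extract data bits at positions {3,5,6,7,9,10,11,12,13,14,15}: 01100110101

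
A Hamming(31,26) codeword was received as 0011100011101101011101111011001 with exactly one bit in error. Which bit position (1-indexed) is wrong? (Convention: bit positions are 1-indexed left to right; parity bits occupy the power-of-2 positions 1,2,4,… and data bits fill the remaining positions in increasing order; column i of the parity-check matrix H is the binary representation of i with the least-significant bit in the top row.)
Syndrome s = H · r^T (mod 2), r = 0011100011101101011101111011001:
  s[0] = (1010101010101010101010101010101)·(0011100011101101011101111011001) mod 2 = 0+0+1+0+1+0+0+0+1+0+1+0+1+0+0+0+0+0+1+0+0+0+1+0+1+0+1+0+0+0+1 mod 2 = 0
  s[1] = (0110011001100110011001100110011)·(0011100011101101011101111011001) mod 2 = 0+0+1+0+0+0+0+0+0+1+1+0+0+1+0+0+0+1+1+0+0+1+1+0+0+0+1+0+0+0+1 mod 2 = 0
  s[2] = (0001111000011110000111100001111)·(0011100011101101011101111011001) mod 2 = 0+0+0+1+1+0+0+0+0+0+0+0+1+1+0+0+0+0+0+1+0+1+1+0+0+0+0+1+0+0+1 mod 2 = 1
  s[3] = (0000000111111110000000011111111)·(0011100011101101011101111011001) mod 2 = 0+0+0+0+0+0+0+0+1+1+1+0+1+1+0+0+0+0+0+0+0+0+0+1+1+0+1+1+0+0+1 mod 2 = 0
  s[4] = (0000000000000001111111111111111)·(0011100011101101011101111011001) mod 2 = 0+0+0+0+0+0+0+0+0+0+0+0+0+0+0+1+0+1+1+1+0+1+1+1+1+0+1+1+0+0+1 mod 2 = 1
Syndrome = 00101
Column i of H is the binary representation of i, so the syndrome is the binary index of the flipped bit.
Read s = 00101 with s[0] as LSB: 0·2^0 + 0·2^1 + 1·2^2 + 0·2^3 + 1·2^4 = 20.
Error is at bit position 20.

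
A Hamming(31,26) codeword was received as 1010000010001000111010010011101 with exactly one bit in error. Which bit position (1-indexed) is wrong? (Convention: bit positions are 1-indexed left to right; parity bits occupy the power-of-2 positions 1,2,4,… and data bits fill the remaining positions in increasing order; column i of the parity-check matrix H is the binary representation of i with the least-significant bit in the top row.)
Syndrome s = H · r^T (mod 2), r = 1010000010001000111010010011101:
  s[0] = (1010101010101010101010101010101)·(1010000010001000111010010011101) mod 2 = 1+0+1+0+0+0+0+0+1+0+0+0+1+0+0+0+1+0+1+0+1+0+0+0+0+0+1+0+1+0+1 mod 2 = 0
  s[1] = (0110011001100110011001100110011)·(1010000010001000111010010011101) mod 2 = 0+0+1+0+0+0+0+0+0+0+0+0+0+0+0+0+0+1+1+0+0+0+0+0+0+0+1+0+0+0+1 mod 2 = 1
  s[2] = (0001111000011110000111100001111)·(1010000010001000111010010011101) mod 2 = 0+0+0+0+0+0+0+0+0+0+0+0+1+0+0+0+0+0+0+0+1+0+0+0+0+0+0+1+1+0+1 mod 2 = 1
  s[3] = (0000000111111110000000011111111)·(1010000010001000111010010011101) mod 2 = 0+0+0+0+0+0+0+0+1+0+0+0+1+0+0+0+0+0+0+0+0+0+0+1+0+0+1+1+1+0+1 mod 2 = 1
  s[4] = (0000000000000001111111111111111)·(1010000010001000111010010011101) mod 2 = 0+0+0+0+0+0+0+0+0+0+0+0+0+0+0+0+1+1+1+0+1+0+0+1+0+0+1+1+1+0+1 mod 2 = 1
Syndrome = 01111
Column i of H is the binary representation of i, so the syndrome is the binary index of the flipped bit.
Read s = 01111 with s[0] as LSB: 0·2^0 + 1·2^1 + 1·2^2 + 1·2^3 + 1·2^4 = 30.
Error is at bit position 30.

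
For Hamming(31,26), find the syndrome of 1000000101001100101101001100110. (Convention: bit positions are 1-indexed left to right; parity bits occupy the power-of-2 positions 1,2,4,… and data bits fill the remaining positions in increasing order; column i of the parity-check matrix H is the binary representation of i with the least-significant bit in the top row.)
Syndrome s = H · r^T (mod 2), r = 1000000101001100101101001100110:
  s[0] = (1010101010101010101010101010101)·(1000000101001100101101001100110) mod 2 = 1+0+0+0+0+0+0+0+0+0+0+0+1+0+0+0+1+0+1+0+0+0+0+0+1+0+0+0+1+0+0 mod 2 = 0
  s[1] = (0110011001100110011001100110011)·(1000000101001100101101001100110) mod 2 = 0+0+0+0+0+0+0+0+0+1+0+0+0+1+0+0+0+0+1+0+0+1+0+0+0+1+0+0+0+1+0 mod 2 = 0
  s[2] = (0001111000011110000111100001111)·(1000000101001100101101001100110) mod 2 = 0+0+0+0+0+0+0+0+0+0+0+0+1+1+0+0+0+0+0+1+0+1+0+0+0+0+0+0+1+1+0 mod 2 = 0
  s[3] = (0000000111111110000000011111111)·(1000000101001100101101001100110) mod 2 = 0+0+0+0+0+0+0+1+0+1+0+0+1+1+0+0+0+0+0+0+0+0+0+0+1+1+0+0+1+1+0 mod 2 = 0
  s[4] = (0000000000000001111111111111111)·(1000000101001100101101001100110) mod 2 = 0+0+0+0+0+0+0+0+0+0+0+0+0+0+0+0+1+0+1+1+0+1+0+0+1+1+0+0+1+1+0 mod 2 = 0
Syndrome = 00000
s = 0: no error detected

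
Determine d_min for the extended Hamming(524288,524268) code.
d_min = 4 (adding an overall parity bit to Hamming(524287,524268) raises d_min from 3 to 4).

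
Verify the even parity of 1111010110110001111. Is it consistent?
Sum of all bits: 1+1+1+1+0+1+0+1+1+0+1+1+0+0+0+1+1+1+1 = 13; 13 mod 2 = 1. Result is 1 → parity error detected.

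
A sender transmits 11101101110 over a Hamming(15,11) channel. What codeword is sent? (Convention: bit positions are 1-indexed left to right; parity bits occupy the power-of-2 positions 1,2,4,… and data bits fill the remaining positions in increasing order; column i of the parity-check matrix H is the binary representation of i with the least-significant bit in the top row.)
Codeword c = d · G (mod 2), d = 11101101110:
  c[0] = d·G[:,0] = (11101101110)·(11011010101) mod 2 = 1+1+0+0+1+0+0+0+1+0+0 mod 2 = 0
  c[1] = d·G[:,1] = (11101101110)·(10110110011) mod 2 = 1+0+1+0+0+1+0+0+0+1+0 mod 2 = 0
  c[2] = d·G[:,2] = (11101101110)·(10000000000) mod 2 = 1+0+0+0+0+0+0+0+0+0+0 mod 2 = 1
  c[3] = d·G[:,3] = (11101101110)·(01110001111) mod 2 = 0+1+1+0+0+0+0+1+1+1+0 mod 2 = 1
  c[4] = d·G[:,4] = (11101101110)·(01000000000) mod 2 = 0+1+0+0+0+0+0+0+0+0+0 mod 2 = 1
  c[5] = d·G[:,5] = (11101101110)·(00100000000) mod 2 = 0+0+1+0+0+0+0+0+0+0+0 mod 2 = 1
  c[6] = d·G[:,6] = (11101101110)·(00010000000) mod 2 = 0+0+0+0+0+0+0+0+0+0+0 mod 2 = 0
  c[7] = d·G[:,7] = (11101101110)·(00001111111) mod 2 = 0+0+0+0+1+1+0+1+1+1+0 mod 2 = 1
  c[8] = d·G[:,8] = (11101101110)·(00001000000) mod 2 = 0+0+0+0+1+0+0+0+0+0+0 mod 2 = 1
  c[9] = d·G[:,9] = (11101101110)·(00000100000) mod 2 = 0+0+0+0+0+1+0+0+0+0+0 mod 2 = 1
  c[10] = d·G[:,10] = (11101101110)·(00000010000) mod 2 = 0+0+0+0+0+0+0+0+0+0+0 mod 2 = 0
  c[11] = d·G[:,11] = (11101101110)·(00000001000) mod 2 = 0+0+0+0+0+0+0+1+0+0+0 mod 2 = 1
  c[12] = d·G[:,12] = (11101101110)·(00000000100) mod 2 = 0+0+0+0+0+0+0+0+1+0+0 mod 2 = 1
  c[13] = d·G[:,13] = (11101101110)·(00000000010) mod 2 = 0+0+0+0+0+0+0+0+0+1+0 mod 2 = 1
  c[14] = d·G[:,14] = (11101101110)·(00000000001) mod 2 = 0+0+0+0+0+0+0+0+0+0+0 mod 2 = 0
Codeword = 001111011101110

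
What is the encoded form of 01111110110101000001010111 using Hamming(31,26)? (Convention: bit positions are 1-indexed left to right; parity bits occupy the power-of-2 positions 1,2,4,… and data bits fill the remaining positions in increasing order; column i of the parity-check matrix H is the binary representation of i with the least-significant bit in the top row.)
Codeword c = d · G (mod 2), d = 01111110110101000001010111:
  c[0] = d·G[:,0] = (01111110110101000001010111)·(11011010101101010101010101) mod 2 = 0+1+0+1+1+0+1+0+1+0+0+1+0+1+0+0+0+0+0+1+0+1+0+1+0+1 mod 2 = 1
  c[1] = d·G[:,1] = (01111110110101000001010111)·(10110110011011001100110011) mod 2 = 0+0+1+1+0+1+1+0+0+1+0+0+0+1+0+0+0+0+0+0+0+1+0+0+1+1 mod 2 = 1
  c[2] = d·G[:,2] = (01111110110101000001010111)·(10000000000000000000000000) mod 2 = 0+0+0+0+0+0+0+0+0+0+0+0+0+0+0+0+0+0+0+0+0+0+0+0+0+0 mod 2 = 0
  c[3] = d·G[:,3] = (01111110110101000001010111)·(01110001111000111100001111) mod 2 = 0+1+1+1+0+0+0+0+1+1+0+0+0+0+0+0+0+0+0+0+0+0+0+1+1+1 mod 2 = 0
  c[4] = d·G[:,4] = (01111110110101000001010111)·(01000000000000000000000000) mod 2 = 0+1+0+0+0+0+0+0+0+0+0+0+0+0+0+0+0+0+0+0+0+0+0+0+0+0 mod 2 = 1
  c[5] = d·G[:,5] = (01111110110101000001010111)·(00100000000000000000000000) mod 2 = 0+0+1+0+0+0+0+0+0+0+0+0+0+0+0+0+0+0+0+0+0+0+0+0+0+0 mod 2 = 1
  c[6] = d·G[:,6] = (01111110110101000001010111)·(00010000000000000000000000) mod 2 = 0+0+0+1+0+0+0+0+0+0+0+0+0+0+0+0+0+0+0+0+0+0+0+0+0+0 mod 2 = 1
  c[7] = d·G[:,7] = (01111110110101000001010111)·(00001111111000000011111111) mod 2 = 0+0+0+0+1+1+1+0+1+1+0+0+0+0+0+0+0+0+0+1+0+1+0+1+1+1 mod 2 = 0
  c[8] = d·G[:,8] = (01111110110101000001010111)·(00001000000000000000000000) mod 2 = 0+0+0+0+1+0+0+0+0+0+0+0+0+0+0+0+0+0+0+0+0+0+0+0+0+0 mod 2 = 1
  c[9] = d·G[:,9] = (01111110110101000001010111)·(00000100000000000000000000) mod 2 = 0+0+0+0+0+1+0+0+0+0+0+0+0+0+0+0+0+0+0+0+0+0+0+0+0+0 mod 2 = 1
  c[10] = d·G[:,10] = (01111110110101000001010111)·(00000010000000000000000000) mod 2 = 0+0+0+0+0+0+1+0+0+0+0+0+0+0+0+0+0+0+0+0+0+0+0+0+0+0 mod 2 = 1
  c[11] = d·G[:,11] = (01111110110101000001010111)·(00000001000000000000000000) mod 2 = 0+0+0+0+0+0+0+0+0+0+0+0+0+0+0+0+0+0+0+0+0+0+0+0+0+0 mod 2 = 0
  c[12] = d·G[:,12] = (01111110110101000001010111)·(00000000100000000000000000) mod 2 = 0+0+0+0+0+0+0+0+1+0+0+0+0+0+0+0+0+0+0+0+0+0+0+0+0+0 mod 2 = 1
  c[13] = d·G[:,13] = (01111110110101000001010111)·(00000000010000000000000000) mod 2 = 0+0+0+0+0+0+0+0+0+1+0+0+0+0+0+0+0+0+0+0+0+0+0+0+0+0 mod 2 = 1
  c[14] = d·G[:,14] = (01111110110101000001010111)·(00000000001000000000000000) mod 2 = 0+0+0+0+0+0+0+0+0+0+0+0+0+0+0+0+0+0+0+0+0+0+0+0+0+0 mod 2 = 0
  c[15] = d·G[:,15] = (01111110110101000001010111)·(00000000000111111111111111) mod 2 = 0+0+0+0+0+0+0+0+0+0+0+1+0+1+0+0+0+0+0+1+0+1+0+1+1+1 mod 2 = 1
  c[16] = d·G[:,16] = (01111110110101000001010111)·(00000000000100000000000000) mod 2 = 0+0+0+0+0+0+0+0+0+0+0+1+0+0+0+0+0+0+0+0+0+0+0+0+0+0 mod 2 = 1
  c[17] = d·G[:,17] = (01111110110101000001010111)·(00000000000010000000000000) mod 2 = 0+0+0+0+0+0+0+0+0+0+0+0+0+0+0+0+0+0+0+0+0+0+0+0+0+0 mod 2 = 0
  c[18] = d·G[:,18] = (01111110110101000001010111)·(00000000000001000000000000) mod 2 = 0+0+0+0+0+0+0+0+0+0+0+0+0+1+0+0+0+0+0+0+0+0+0+0+0+0 mod 2 = 1
  c[19] = d·G[:,19] = (01111110110101000001010111)·(00000000000000100000000000) mod 2 = 0+0+0+0+0+0+0+0+0+0+0+0+0+0+0+0+0+0+0+0+0+0+0+0+0+0 mod 2 = 0
  c[20] = d·G[:,20] = (01111110110101000001010111)·(00000000000000010000000000) mod 2 = 0+0+0+0+0+0+0+0+0+0+0+0+0+0+0+0+0+0+0+0+0+0+0+0+0+0 mod 2 = 0
  c[21] = d·G[:,21] = (01111110110101000001010111)·(00000000000000001000000000) mod 2 = 0+0+0+0+0+0+0+0+0+0+0+0+0+0+0+0+0+0+0+0+0+0+0+0+0+0 mod 2 = 0
  c[22] = d·G[:,22] = (01111110110101000001010111)·(00000000000000000100000000) mod 2 = 0+0+0+0+0+0+0+0+0+0+0+0+0+0+0+0+0+0+0+0+0+0+0+0+0+0 mod 2 = 0
  c[23] = d·G[:,23] = (01111110110101000001010111)·(00000000000000000010000000) mod 2 = 0+0+0+0+0+0+0+0+0+0+0+0+0+0+0+0+0+0+0+0+0+0+0+0+0+0 mod 2 = 0
  c[24] = d·G[:,24] = (01111110110101000001010111)·(00000000000000000001000000) mod 2 = 0+0+0+0+0+0+0+0+0+0+0+0+0+0+0+0+0+0+0+1+0+0+0+0+0+0 mod 2 = 1
  c[25] = d·G[:,25] = (01111110110101000001010111)·(00000000000000000000100000) mod 2 = 0+0+0+0+0+0+0+0+0+0+0+0+0+0+0+0+0+0+0+0+0+0+0+0+0+0 mod 2 = 0
  c[26] = d·G[:,26] = (01111110110101000001010111)·(00000000000000000000010000) mod 2 = 0+0+0+0+0+0+0+0+0+0+0+0+0+0+0+0+0+0+0+0+0+1+0+0+0+0 mod 2 = 1
  c[27] = d·G[:,27] = (01111110110101000001010111)·(00000000000000000000001000) mod 2 = 0+0+0+0+0+0+0+0+0+0+0+0+0+0+0+0+0+0+0+0+0+0+0+0+0+0 mod 2 = 0
  c[28] = d·G[:,28] = (01111110110101000001010111)·(00000000000000000000000100) mod 2 = 0+0+0+0+0+0+0+0+0+0+0+0+0+0+0+0+0+0+0+0+0+0+0+1+0+0 mod 2 = 1
  c[29] = d·G[:,29] = (01111110110101000001010111)·(00000000000000000000000010) mod 2 = 0+0+0+0+0+0+0+0+0+0+0+0+0+0+0+0+0+0+0+0+0+0+0+0+1+0 mod 2 = 1
  c[30] = d·G[:,30] = (01111110110101000001010111)·(00000000000000000000000001) mod 2 = 0+0+0+0+0+0+0+0+0+0+0+0+0+0+0+0+0+0+0+0+0+0+0+0+0+1 mod 2 = 1
Codeword = 1100111011101101101000001010111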